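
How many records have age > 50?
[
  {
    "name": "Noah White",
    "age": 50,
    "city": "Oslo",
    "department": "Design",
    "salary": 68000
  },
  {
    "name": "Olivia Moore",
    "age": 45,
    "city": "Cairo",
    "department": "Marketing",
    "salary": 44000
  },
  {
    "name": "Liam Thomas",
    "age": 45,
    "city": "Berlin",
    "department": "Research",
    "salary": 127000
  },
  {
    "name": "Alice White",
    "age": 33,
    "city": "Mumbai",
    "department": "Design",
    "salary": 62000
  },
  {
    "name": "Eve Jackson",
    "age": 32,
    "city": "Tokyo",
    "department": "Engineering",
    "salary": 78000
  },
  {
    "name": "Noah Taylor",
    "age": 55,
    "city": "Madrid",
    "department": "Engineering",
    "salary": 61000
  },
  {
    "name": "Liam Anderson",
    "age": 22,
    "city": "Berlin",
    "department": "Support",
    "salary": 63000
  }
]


Data: 7 records
Condition: age > 50

Checking each record:
  Noah White: 50
  Olivia Moore: 45
  Liam Thomas: 45
  Alice White: 33
  Eve Jackson: 32
  Noah Taylor: 55 MATCH
  Liam Anderson: 22

Count: 1

1


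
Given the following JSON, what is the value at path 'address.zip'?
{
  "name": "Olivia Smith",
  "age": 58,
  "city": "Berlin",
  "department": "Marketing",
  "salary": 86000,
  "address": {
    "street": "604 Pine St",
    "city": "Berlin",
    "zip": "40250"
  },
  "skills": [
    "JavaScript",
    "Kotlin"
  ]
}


Query: address.zip
Path: address -> zip
Value: 40250

40250


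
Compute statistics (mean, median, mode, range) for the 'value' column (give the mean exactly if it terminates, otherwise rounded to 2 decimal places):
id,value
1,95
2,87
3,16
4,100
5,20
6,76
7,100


Data: [95, 87, 16, 100, 20, 76, 100]
Count: 7
Sum: 494
Mean: 494/7 ≈ 70.57 (rounded to 2 decimal places)
Sorted: [16, 20, 76, 87, 95, 100, 100]
Median: 87.0
Mode: 100 (2 times)
Range: 100 - 16 = 84
Min: 16, Max: 100

mean≈70.57, median=87.0, mode=100, range=84


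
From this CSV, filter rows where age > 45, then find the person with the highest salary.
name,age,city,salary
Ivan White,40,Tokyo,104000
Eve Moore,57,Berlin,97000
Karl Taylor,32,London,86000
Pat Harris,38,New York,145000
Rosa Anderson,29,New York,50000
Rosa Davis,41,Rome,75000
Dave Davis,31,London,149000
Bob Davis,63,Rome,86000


Filter: age > 45
Sort by: salary (descending)

Filtered records (2):
  Eve Moore, age 57, salary $97000
  Bob Davis, age 63, salary $86000

Highest salary: Eve Moore ($97000)

Eve Moore


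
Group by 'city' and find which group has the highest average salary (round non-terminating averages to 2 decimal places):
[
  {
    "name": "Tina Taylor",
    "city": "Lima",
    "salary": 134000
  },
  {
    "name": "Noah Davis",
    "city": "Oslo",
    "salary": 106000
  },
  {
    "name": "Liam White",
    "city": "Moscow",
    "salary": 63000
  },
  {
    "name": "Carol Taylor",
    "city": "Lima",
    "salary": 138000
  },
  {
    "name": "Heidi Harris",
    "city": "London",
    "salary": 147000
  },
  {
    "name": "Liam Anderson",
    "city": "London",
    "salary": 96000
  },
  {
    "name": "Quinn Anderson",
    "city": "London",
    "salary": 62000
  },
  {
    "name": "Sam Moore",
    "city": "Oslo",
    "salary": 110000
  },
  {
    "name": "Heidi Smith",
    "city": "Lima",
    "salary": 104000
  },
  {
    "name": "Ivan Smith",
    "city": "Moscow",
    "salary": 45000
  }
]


Group by: city

Groups:
  Lima: 3 people, avg salary = 376000/3 ≈ $125333.33
  London: 3 people, avg salary = 305000/3 ≈ $101666.67
  Moscow: 2 people, avg salary = 108000/2 = $54000
  Oslo: 2 people, avg salary = 216000/2 = $108000

Highest average salary: Lima (≈$125333.33)

Lima (≈$125333.33)


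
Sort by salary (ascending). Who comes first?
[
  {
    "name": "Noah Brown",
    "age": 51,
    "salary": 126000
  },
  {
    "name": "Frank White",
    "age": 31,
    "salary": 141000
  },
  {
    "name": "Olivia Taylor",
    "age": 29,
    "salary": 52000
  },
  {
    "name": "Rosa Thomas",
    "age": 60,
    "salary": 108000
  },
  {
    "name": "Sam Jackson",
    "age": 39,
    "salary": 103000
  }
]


Sort by: salary (ascending)

Sorted order:
  1. Olivia Taylor (salary = 52000)
  2. Sam Jackson (salary = 103000)
  3. Rosa Thomas (salary = 108000)
  4. Noah Brown (salary = 126000)
  5. Frank White (salary = 141000)

First: Olivia Taylor

Olivia Taylor


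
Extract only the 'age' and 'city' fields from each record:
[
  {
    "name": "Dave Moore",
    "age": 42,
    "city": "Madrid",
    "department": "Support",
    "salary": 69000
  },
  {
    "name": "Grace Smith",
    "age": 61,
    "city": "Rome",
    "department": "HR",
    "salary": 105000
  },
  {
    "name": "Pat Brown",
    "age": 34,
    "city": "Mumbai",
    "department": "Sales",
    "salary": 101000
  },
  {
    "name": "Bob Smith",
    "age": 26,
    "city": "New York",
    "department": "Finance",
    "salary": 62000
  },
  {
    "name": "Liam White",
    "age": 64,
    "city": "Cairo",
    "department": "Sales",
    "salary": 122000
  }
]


Original: 5 records with fields: name, age, city, department, salary
Keep: ['age', 'city']
Drop: ['name', 'department', 'salary']
Result: 5 records, 2 fields each

[
  {
    "age": 42,
    "city": "Madrid"
  },
  {
    "age": 61,
    "city": "Rome"
  },
  {
    "age": 34,
    "city": "Mumbai"
  },
  {
    "age": 26,
    "city": "New York"
  },
  {
    "age": 64,
    "city": "Cairo"
  }
]


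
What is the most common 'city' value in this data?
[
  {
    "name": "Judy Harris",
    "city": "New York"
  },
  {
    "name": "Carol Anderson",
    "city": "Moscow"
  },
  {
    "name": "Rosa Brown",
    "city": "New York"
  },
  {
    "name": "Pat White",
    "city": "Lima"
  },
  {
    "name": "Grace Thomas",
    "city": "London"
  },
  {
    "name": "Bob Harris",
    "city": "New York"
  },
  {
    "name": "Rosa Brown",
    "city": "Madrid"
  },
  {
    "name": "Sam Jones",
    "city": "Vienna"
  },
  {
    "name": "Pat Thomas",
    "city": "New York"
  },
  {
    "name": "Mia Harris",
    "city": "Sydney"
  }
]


Counting 'city' values across 10 records:

  New York: 4 ####
  Moscow: 1 #
  Lima: 1 #
  London: 1 #
  Madrid: 1 #
  Vienna: 1 #
  Sydney: 1 #

Most common: New York (4 times)

New York (4 times)


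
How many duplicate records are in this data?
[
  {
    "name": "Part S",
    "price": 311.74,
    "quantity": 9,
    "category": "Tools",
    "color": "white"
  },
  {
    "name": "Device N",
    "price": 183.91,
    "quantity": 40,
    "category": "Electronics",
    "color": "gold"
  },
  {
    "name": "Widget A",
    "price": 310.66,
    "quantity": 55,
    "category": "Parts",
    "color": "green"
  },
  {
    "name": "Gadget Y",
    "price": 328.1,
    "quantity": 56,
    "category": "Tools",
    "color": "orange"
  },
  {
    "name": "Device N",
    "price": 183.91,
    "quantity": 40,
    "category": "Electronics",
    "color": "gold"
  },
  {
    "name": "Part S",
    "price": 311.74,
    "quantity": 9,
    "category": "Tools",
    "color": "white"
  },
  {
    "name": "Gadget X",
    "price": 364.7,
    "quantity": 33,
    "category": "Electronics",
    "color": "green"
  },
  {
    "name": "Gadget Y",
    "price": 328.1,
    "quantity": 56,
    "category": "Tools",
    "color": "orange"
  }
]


Checking 8 records for duplicates:

  Row 1: Part S ($311.74, qty 9)
  Row 2: Device N ($183.91, qty 40)
  Row 3: Widget A ($310.66, qty 55)
  Row 4: Gadget Y ($328.1, qty 56)
  Row 5: Device N ($183.91, qty 40) <-- DUPLICATE
  Row 6: Part S ($311.74, qty 9) <-- DUPLICATE
  Row 7: Gadget X ($364.7, qty 33)
  Row 8: Gadget Y ($328.1, qty 56) <-- DUPLICATE

Duplicates found: 3
Unique records: 5

3 duplicates, 5 unique


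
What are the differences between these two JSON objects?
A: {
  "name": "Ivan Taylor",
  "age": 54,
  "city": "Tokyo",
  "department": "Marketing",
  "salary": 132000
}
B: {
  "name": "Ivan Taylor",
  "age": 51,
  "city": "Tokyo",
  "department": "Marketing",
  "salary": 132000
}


Comparing each field (in key order):
  name: same
  age: DIFFERENT
  city: same
  department: same
  salary: same
Differences:
  age: 54 -> 51

1 field(s) changed

1 change: age


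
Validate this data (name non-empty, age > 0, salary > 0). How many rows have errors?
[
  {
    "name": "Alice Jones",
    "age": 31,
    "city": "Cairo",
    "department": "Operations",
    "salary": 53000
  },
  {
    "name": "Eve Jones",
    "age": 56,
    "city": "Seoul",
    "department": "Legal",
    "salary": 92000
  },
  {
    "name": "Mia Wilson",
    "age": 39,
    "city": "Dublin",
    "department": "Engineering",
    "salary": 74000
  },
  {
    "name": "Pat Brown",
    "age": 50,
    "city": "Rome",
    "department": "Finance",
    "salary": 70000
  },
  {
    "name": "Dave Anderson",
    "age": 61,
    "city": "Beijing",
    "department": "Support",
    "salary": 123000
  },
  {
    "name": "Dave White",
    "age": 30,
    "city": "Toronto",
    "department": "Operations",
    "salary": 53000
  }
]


Validating 6 records:
Rules: name non-empty, age > 0, salary > 0

  Row 1 (Alice Jones): OK
  Row 2 (Eve Jones): OK
  Row 3 (Mia Wilson): OK
  Row 4 (Pat Brown): OK
  Row 5 (Dave Anderson): OK
  Row 6 (Dave White): OK

Total errors: 0

0 errors


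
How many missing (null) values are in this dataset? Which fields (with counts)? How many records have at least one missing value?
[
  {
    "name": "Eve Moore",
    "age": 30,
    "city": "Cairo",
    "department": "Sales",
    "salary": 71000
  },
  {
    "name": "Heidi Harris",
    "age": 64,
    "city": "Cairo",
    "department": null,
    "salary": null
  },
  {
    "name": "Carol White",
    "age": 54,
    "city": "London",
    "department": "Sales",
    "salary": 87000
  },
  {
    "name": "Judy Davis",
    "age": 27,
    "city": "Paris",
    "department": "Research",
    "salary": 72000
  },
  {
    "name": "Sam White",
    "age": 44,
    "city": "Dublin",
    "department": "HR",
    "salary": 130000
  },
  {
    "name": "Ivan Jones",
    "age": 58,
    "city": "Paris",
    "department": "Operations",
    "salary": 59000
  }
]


Checking for missing (null) values in 6 records:

  Eve Moore: complete
  Heidi Harris: department, salary
  Carol White: complete
  Judy Davis: complete
  Sam White: complete
  Ivan Jones: complete

Per field:
  name: 0 missing
  age: 0 missing
  city: 0 missing
  department: 1 missing
  salary: 1 missing

Total missing values: 2
Records with any missing: 1

2 missing values (department: 1, salary: 1); 1 incomplete records


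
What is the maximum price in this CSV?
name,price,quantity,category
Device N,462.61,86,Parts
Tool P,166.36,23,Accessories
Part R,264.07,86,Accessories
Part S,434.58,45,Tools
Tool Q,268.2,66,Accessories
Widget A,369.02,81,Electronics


Computing maximum price:
Values: [462.61, 166.36, 264.07, 434.58, 268.2, 369.02]
Max = 462.61

462.61


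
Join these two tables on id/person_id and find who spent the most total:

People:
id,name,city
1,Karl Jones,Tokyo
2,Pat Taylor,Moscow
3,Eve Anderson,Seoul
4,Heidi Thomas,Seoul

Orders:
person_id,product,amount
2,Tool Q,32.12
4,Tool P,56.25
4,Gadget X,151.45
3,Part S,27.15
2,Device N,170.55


Join on: people.id = orders.person_id

Joined rows:
  Pat Taylor (Moscow) bought Tool Q for $32.12
  Heidi Thomas (Seoul) bought Tool P for $56.25
  Heidi Thomas (Seoul) bought Gadget X for $151.45
  Eve Anderson (Seoul) bought Part S for $27.15
  Pat Taylor (Moscow) bought Device N for $170.55

Total per person:
  Heidi Thomas: $207.70
  Pat Taylor: $202.67
  Eve Anderson: $27.15

Top spender: Heidi Thomas ($207.70)

Heidi Thomas ($207.70)


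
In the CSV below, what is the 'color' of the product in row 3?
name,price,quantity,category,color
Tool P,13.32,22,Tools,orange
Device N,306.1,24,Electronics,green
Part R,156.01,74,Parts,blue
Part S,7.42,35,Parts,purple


Query: Row 3 ('Part R'), column 'color'
Value: blue

blue


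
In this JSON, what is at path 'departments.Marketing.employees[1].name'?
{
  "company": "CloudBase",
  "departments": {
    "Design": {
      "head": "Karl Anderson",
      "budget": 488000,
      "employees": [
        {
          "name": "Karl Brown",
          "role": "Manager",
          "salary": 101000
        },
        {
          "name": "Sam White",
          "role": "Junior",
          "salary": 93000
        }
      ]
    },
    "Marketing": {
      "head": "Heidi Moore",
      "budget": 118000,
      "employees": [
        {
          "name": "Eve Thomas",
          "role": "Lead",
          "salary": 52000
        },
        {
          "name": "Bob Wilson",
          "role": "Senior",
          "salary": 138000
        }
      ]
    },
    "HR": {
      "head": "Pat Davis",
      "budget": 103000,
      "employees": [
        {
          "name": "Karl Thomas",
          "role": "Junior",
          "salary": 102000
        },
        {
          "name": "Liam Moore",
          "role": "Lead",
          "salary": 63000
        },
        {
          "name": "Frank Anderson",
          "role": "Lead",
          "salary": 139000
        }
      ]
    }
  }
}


Path: departments.Marketing.employees[1].name

Navigate:
  -> departments
  -> Marketing
  -> employees[1].name = 'Bob Wilson'

Bob Wilson


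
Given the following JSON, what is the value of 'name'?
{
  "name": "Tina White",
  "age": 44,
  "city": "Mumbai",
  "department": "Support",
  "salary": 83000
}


Looking up field 'name'
Value: Tina White

Tina White


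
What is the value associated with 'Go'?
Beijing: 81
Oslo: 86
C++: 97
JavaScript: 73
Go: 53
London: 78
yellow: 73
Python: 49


Looking up key 'Go'
Value: 53

53


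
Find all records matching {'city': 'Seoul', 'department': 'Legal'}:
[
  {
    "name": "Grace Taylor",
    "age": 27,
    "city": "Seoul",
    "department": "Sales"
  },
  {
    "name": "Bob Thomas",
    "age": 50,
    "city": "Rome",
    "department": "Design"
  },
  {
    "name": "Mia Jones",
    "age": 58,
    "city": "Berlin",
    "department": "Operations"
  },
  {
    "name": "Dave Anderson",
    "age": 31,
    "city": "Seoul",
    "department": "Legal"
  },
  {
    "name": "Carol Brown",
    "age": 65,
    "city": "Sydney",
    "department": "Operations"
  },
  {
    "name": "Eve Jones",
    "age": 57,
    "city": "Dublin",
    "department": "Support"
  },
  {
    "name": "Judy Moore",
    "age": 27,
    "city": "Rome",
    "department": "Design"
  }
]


Search criteria: {'city': 'Seoul', 'department': 'Legal'}

Checking 7 records:
  Grace Taylor: {city: Seoul, department: Sales}
  Bob Thomas: {city: Rome, department: Design}
  Mia Jones: {city: Berlin, department: Operations}
  Dave Anderson: {city: Seoul, department: Legal} <-- MATCH
  Carol Brown: {city: Sydney, department: Operations}
  Eve Jones: {city: Dublin, department: Support}
  Judy Moore: {city: Rome, department: Design}

Matches: ["Dave Anderson"]

["Dave Anderson"]


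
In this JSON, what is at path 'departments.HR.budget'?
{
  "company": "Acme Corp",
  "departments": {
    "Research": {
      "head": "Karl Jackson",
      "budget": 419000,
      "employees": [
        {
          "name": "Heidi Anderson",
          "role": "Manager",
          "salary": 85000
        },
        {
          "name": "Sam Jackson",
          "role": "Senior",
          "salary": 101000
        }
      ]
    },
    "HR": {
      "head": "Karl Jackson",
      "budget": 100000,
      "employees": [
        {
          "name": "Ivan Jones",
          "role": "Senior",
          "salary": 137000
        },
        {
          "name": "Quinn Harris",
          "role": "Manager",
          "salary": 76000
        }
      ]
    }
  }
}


Path: departments.HR.budget

Navigate:
  -> departments
  -> HR
  -> budget = 100000

100000


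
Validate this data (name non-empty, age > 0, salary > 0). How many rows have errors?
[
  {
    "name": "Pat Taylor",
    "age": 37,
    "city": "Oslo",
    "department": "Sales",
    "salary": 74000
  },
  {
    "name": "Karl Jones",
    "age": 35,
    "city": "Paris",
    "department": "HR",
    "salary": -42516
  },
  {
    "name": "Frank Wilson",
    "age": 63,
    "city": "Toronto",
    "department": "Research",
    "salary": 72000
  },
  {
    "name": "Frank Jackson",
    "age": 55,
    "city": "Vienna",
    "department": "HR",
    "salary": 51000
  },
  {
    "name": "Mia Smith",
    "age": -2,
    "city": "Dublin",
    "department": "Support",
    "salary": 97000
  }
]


Validating 5 records:
Rules: name non-empty, age > 0, salary > 0

  Row 1 (Pat Taylor): OK
  Row 2 (Karl Jones): negative salary: -42516
  Row 3 (Frank Wilson): OK
  Row 4 (Frank Jackson): OK
  Row 5 (Mia Smith): negative age: -2

Total errors: 2

2 errors


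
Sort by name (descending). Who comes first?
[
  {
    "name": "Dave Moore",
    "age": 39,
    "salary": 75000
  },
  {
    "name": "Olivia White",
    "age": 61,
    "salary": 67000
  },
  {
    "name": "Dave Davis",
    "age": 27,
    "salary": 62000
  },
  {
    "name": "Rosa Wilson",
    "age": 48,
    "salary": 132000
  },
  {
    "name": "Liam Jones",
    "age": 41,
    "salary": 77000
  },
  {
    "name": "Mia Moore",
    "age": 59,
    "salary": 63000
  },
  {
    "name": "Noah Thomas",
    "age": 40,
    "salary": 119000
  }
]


Sort by: name (descending)

Sorted order:
  1. Rosa Wilson (name = Rosa Wilson)
  2. Olivia White (name = Olivia White)
  3. Noah Thomas (name = Noah Thomas)
  4. Mia Moore (name = Mia Moore)
  5. Liam Jones (name = Liam Jones)
  6. Dave Moore (name = Dave Moore)
  7. Dave Davis (name = Dave Davis)

First: Rosa Wilson

Rosa Wilson


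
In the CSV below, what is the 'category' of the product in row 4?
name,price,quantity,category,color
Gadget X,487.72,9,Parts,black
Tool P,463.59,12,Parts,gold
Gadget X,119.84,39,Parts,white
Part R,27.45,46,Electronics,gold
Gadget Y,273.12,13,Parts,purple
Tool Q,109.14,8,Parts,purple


Query: Row 4 ('Part R'), column 'category'
Value: Electronics

Electronics


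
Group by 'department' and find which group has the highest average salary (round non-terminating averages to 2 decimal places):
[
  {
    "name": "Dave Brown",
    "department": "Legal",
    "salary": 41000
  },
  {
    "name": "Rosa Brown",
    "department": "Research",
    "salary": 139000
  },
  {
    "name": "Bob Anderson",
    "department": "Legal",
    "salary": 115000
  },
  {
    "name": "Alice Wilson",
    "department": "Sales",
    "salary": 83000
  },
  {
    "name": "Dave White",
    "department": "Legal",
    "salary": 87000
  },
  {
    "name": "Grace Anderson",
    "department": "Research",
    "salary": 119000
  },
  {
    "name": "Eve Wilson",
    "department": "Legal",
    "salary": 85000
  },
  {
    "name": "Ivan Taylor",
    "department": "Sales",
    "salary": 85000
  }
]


Group by: department

Groups:
  Legal: 4 people, avg salary = 328000/4 = $82000
  Research: 2 people, avg salary = 258000/2 = $129000
  Sales: 2 people, avg salary = 168000/2 = $84000

Highest average salary: Research ($129000)

Research ($129000)


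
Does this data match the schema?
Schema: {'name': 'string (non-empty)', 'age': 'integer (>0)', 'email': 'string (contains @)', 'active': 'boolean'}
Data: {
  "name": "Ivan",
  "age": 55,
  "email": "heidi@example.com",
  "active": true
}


Validating each field against schema:
  name: OK (non-empty string)
  age: OK (positive integer)
  email: OK (string with @)
  active: OK (boolean)

Result: VALID

VALID


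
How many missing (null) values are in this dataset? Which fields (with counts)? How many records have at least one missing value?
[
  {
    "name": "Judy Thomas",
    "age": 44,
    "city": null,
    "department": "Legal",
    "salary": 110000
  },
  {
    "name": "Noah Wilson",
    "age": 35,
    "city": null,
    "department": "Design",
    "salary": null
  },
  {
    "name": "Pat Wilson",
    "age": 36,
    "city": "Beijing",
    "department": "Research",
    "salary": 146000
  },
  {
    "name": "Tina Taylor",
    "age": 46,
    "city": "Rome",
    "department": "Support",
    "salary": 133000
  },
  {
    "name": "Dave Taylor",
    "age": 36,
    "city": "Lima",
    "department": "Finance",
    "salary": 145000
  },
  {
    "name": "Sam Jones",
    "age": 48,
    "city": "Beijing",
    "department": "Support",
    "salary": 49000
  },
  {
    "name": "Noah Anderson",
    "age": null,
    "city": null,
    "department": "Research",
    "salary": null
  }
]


Checking for missing (null) values in 7 records:

  Judy Thomas: city
  Noah Wilson: city, salary
  Pat Wilson: complete
  Tina Taylor: complete
  Dave Taylor: complete
  Sam Jones: complete
  Noah Anderson: age, city, salary

Per field:
  name: 0 missing
  age: 1 missing
  city: 3 missing
  department: 0 missing
  salary: 2 missing

Total missing values: 6
Records with any missing: 3

6 missing values (age: 1, city: 3, salary: 2); 3 incomplete records


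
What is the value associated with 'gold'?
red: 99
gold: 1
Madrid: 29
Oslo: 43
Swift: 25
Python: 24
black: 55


Looking up key 'gold'
Value: 1

1


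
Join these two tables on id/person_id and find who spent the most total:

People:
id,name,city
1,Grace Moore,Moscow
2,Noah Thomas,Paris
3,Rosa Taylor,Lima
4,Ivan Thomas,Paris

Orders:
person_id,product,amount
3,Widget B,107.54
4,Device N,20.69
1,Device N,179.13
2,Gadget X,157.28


Join on: people.id = orders.person_id

Joined rows:
  Rosa Taylor (Lima) bought Widget B for $107.54
  Ivan Thomas (Paris) bought Device N for $20.69
  Grace Moore (Moscow) bought Device N for $179.13
  Noah Thomas (Paris) bought Gadget X for $157.28

Total per person:
  Grace Moore: $179.13
  Noah Thomas: $157.28
  Rosa Taylor: $107.54
  Ivan Thomas: $20.69

Top spender: Grace Moore ($179.13)

Grace Moore ($179.13)


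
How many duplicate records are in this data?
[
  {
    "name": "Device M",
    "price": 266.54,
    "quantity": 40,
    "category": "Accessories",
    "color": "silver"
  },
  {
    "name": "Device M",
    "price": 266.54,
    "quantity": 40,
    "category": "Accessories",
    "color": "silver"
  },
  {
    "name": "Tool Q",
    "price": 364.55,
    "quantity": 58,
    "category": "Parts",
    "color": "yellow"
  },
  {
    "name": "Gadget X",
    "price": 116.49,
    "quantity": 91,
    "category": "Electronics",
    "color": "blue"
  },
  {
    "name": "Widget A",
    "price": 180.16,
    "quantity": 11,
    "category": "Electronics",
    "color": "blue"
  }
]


Checking 5 records for duplicates:

  Row 1: Device M ($266.54, qty 40)
  Row 2: Device M ($266.54, qty 40) <-- DUPLICATE
  Row 3: Tool Q ($364.55, qty 58)
  Row 4: Gadget X ($116.49, qty 91)
  Row 5: Widget A ($180.16, qty 11)

Duplicates found: 1
Unique records: 4

1 duplicates, 4 unique


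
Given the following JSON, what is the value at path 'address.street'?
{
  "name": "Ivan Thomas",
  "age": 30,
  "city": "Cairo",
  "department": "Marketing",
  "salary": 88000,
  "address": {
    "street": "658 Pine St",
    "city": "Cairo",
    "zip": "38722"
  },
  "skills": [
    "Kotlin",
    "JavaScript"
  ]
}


Query: address.street
Path: address -> street
Value: 658 Pine St

658 Pine St


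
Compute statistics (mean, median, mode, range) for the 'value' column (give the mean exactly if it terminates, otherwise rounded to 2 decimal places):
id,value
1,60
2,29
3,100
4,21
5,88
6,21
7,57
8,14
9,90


Data: [60, 29, 100, 21, 88, 21, 57, 14, 90]
Count: 9
Sum: 480
Mean: 480/9 ≈ 53.33 (rounded to 2 decimal places)
Sorted: [14, 21, 21, 29, 57, 60, 88, 90, 100]
Median: 57.0
Mode: 21 (2 times)
Range: 100 - 14 = 86
Min: 14, Max: 100

mean≈53.33, median=57.0, mode=21, range=86


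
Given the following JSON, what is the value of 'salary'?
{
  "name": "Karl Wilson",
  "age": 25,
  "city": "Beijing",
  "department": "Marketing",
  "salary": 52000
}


Looking up field 'salary'
Value: 52000

52000


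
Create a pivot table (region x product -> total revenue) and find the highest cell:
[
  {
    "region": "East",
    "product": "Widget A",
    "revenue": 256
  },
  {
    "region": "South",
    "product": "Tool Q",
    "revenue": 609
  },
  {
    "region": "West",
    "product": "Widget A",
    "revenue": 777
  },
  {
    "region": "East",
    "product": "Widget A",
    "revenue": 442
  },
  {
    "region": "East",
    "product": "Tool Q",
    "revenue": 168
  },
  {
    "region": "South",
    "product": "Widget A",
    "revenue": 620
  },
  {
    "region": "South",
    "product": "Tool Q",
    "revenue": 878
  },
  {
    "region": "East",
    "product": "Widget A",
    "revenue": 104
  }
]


Pivot: region (rows) x product (columns) -> total revenue

     Tool Q        Widget A    
East           168           802  
South         1487           620  
West             0           777  

Highest: South / Tool Q = $1487

South / Tool Q = $1487


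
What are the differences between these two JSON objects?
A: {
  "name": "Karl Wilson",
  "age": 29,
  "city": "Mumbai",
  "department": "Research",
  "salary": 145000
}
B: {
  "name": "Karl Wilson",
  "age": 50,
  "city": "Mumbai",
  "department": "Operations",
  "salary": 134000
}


Comparing each field (in key order):
  name: same
  age: DIFFERENT
  city: same
  department: DIFFERENT
  salary: DIFFERENT
Differences:
  age: 29 -> 50
  department: Research -> Operations
  salary: 145000 -> 134000

3 field(s) changed

3 changes: age, department, salary


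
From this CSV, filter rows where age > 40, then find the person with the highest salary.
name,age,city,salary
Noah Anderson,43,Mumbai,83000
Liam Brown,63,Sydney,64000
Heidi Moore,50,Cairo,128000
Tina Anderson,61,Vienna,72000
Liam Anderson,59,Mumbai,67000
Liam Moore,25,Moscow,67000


Filter: age > 40
Sort by: salary (descending)

Filtered records (5):
  Heidi Moore, age 50, salary $128000
  Noah Anderson, age 43, salary $83000
  Tina Anderson, age 61, salary $72000
  Liam Anderson, age 59, salary $67000
  Liam Brown, age 63, salary $64000

Highest salary: Heidi Moore ($128000)

Heidi Moore


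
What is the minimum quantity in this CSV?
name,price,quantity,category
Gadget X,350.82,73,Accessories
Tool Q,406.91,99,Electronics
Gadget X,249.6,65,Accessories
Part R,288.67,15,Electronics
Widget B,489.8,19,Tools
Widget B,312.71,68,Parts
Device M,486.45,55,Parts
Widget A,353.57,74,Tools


Computing minimum quantity:
Values: [73, 99, 65, 15, 19, 68, 55, 74]
Min = 15

15


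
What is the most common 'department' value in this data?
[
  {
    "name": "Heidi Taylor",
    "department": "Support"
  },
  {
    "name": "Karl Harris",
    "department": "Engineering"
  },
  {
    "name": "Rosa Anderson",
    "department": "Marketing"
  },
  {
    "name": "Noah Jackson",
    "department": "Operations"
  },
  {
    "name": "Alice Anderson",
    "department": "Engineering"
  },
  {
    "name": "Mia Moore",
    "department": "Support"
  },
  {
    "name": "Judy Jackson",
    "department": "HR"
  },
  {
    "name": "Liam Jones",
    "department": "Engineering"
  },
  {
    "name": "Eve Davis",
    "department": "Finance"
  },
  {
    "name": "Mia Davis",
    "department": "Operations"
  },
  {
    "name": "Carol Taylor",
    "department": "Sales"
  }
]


Counting 'department' values across 11 records:

  Engineering: 3 ###
  Support: 2 ##
  Operations: 2 ##
  Marketing: 1 #
  HR: 1 #
  Finance: 1 #
  Sales: 1 #

Most common: Engineering (3 times)

Engineering (3 times)


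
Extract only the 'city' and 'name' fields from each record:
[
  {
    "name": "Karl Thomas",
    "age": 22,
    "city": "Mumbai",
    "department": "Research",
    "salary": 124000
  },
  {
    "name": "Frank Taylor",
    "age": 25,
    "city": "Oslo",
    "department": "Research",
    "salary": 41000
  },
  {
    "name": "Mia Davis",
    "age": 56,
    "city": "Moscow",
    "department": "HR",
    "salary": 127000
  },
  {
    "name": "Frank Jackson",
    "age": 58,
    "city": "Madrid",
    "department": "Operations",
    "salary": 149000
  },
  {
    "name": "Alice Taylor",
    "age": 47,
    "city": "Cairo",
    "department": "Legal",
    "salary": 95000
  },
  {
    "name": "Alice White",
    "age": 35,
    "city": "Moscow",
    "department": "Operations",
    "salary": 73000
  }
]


Original: 6 records with fields: name, age, city, department, salary
Keep: ['city', 'name']
Drop: ['age', 'department', 'salary']
Result: 6 records, 2 fields each

[
  {
    "city": "Mumbai",
    "name": "Karl Thomas"
  },
  {
    "city": "Oslo",
    "name": "Frank Taylor"
  },
  {
    "city": "Moscow",
    "name": "Mia Davis"
  },
  {
    "city": "Madrid",
    "name": "Frank Jackson"
  },
  {
    "city": "Cairo",
    "name": "Alice Taylor"
  },
  {
    "city": "Moscow",
    "name": "Alice White"
  }
]


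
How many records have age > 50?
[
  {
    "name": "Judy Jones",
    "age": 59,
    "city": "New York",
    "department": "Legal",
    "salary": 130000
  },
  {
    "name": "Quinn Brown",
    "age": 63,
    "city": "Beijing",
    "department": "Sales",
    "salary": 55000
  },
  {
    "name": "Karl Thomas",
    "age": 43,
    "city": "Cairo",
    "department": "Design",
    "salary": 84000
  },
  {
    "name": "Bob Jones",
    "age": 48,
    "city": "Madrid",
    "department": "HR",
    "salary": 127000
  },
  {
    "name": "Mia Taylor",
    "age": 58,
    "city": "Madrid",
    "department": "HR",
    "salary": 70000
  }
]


Data: 5 records
Condition: age > 50

Checking each record:
  Judy Jones: 59 MATCH
  Quinn Brown: 63 MATCH
  Karl Thomas: 43
  Bob Jones: 48
  Mia Taylor: 58 MATCH

Count: 3

3


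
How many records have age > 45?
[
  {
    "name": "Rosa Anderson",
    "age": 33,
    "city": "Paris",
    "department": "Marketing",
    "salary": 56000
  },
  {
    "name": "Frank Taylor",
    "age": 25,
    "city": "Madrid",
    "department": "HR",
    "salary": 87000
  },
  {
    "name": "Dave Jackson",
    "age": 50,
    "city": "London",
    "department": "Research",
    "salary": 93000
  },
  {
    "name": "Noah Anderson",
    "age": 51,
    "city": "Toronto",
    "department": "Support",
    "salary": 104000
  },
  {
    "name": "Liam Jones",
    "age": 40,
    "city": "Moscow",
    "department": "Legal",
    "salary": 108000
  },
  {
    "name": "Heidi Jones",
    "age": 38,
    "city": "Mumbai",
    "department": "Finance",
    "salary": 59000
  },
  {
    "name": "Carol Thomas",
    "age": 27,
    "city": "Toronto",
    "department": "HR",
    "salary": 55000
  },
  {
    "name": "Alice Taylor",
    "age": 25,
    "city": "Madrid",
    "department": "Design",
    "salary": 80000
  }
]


Data: 8 records
Condition: age > 45

Checking each record:
  Rosa Anderson: 33
  Frank Taylor: 25
  Dave Jackson: 50 MATCH
  Noah Anderson: 51 MATCH
  Liam Jones: 40
  Heidi Jones: 38
  Carol Thomas: 27
  Alice Taylor: 25

Count: 2

2


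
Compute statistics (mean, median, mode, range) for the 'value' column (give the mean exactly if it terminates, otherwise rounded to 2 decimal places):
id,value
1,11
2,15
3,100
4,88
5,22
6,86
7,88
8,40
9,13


Data: [11, 15, 100, 88, 22, 86, 88, 40, 13]
Count: 9
Sum: 463
Mean: 463/9 ≈ 51.44 (rounded to 2 decimal places)
Sorted: [11, 13, 15, 22, 40, 86, 88, 88, 100]
Median: 40.0
Mode: 88 (2 times)
Range: 100 - 11 = 89
Min: 11, Max: 100

mean≈51.44, median=40.0, mode=88, range=89


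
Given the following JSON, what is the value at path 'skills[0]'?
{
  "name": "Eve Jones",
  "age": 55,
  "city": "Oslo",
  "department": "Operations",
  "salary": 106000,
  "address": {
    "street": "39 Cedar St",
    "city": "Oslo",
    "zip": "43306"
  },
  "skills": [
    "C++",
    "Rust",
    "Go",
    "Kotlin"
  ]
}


Query: skills[0]
Path: skills -> first element
Value: C++

C++


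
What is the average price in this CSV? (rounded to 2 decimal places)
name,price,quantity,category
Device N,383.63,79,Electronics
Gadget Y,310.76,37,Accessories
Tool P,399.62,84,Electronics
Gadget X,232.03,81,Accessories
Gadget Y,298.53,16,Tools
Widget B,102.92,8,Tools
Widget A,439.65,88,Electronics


Computing average price:
Values: [383.63, 310.76, 399.62, 232.03, 298.53, 102.92, 439.65]
Sum = 2167.14
Count = 7
Average = 2167.14/7 ≈ 309.59 (rounded to 2 decimal places)

309.59


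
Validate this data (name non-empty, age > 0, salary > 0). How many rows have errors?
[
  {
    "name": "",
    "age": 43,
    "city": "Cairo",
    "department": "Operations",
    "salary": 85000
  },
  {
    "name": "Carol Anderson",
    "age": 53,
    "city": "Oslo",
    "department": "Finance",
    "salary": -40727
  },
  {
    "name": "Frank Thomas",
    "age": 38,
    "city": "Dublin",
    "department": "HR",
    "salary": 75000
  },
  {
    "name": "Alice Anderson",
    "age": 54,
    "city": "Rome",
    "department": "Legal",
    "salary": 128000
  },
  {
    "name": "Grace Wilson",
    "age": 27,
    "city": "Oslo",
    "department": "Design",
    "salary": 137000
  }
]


Validating 5 records:
Rules: name non-empty, age > 0, salary > 0

  Row 1 (???): empty name
  Row 2 (Carol Anderson): negative salary: -40727
  Row 3 (Frank Thomas): OK
  Row 4 (Alice Anderson): OK
  Row 5 (Grace Wilson): OK

Total errors: 2

2 errors


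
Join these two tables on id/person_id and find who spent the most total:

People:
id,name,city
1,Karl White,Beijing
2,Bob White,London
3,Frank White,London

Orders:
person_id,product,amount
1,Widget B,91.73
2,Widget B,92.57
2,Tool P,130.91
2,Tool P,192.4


Join on: people.id = orders.person_id

Joined rows:
  Karl White (Beijing) bought Widget B for $91.73
  Bob White (London) bought Widget B for $92.57
  Bob White (London) bought Tool P for $130.91
  Bob White (London) bought Tool P for $192.4

Total per person:
  Bob White: $415.88
  Karl White: $91.73

Top spender: Bob White ($415.88)

Bob White ($415.88)


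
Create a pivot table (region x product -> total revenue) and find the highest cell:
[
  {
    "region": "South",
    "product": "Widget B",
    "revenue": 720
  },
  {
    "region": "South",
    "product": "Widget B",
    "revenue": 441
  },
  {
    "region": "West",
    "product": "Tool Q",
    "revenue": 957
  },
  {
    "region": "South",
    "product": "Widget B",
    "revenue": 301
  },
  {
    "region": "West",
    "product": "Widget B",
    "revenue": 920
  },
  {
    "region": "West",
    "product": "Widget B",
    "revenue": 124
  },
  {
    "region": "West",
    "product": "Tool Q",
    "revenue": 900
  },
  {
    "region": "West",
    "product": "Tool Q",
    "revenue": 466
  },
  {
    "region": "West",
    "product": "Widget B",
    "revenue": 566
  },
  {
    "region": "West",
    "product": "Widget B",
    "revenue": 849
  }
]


Pivot: region (rows) x product (columns) -> total revenue

     Tool Q        Widget B    
South            0          1462  
West          2323          2459  

Highest: West / Widget B = $2459

West / Widget B = $2459


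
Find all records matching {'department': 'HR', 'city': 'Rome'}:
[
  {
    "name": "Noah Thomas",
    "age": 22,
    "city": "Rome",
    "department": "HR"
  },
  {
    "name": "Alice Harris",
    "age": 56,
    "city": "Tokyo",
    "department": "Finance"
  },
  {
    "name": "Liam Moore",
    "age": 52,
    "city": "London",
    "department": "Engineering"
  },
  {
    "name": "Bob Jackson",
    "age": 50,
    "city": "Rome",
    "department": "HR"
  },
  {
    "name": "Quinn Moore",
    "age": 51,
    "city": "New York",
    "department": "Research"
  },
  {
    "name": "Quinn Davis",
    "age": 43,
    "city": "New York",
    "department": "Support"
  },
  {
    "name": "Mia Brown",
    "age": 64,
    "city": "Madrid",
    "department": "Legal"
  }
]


Search criteria: {'department': 'HR', 'city': 'Rome'}

Checking 7 records:
  Noah Thomas: {department: HR, city: Rome} <-- MATCH
  Alice Harris: {department: Finance, city: Tokyo}
  Liam Moore: {department: Engineering, city: London}
  Bob Jackson: {department: HR, city: Rome} <-- MATCH
  Quinn Moore: {department: Research, city: New York}
  Quinn Davis: {department: Support, city: New York}
  Mia Brown: {department: Legal, city: Madrid}

Matches: ["Noah Thomas", "Bob Jackson"]

["Noah Thomas", "Bob Jackson"]


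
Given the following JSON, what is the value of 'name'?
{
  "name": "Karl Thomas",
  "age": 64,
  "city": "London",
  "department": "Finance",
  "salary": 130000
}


Looking up field 'name'
Value: Karl Thomas

Karl Thomas


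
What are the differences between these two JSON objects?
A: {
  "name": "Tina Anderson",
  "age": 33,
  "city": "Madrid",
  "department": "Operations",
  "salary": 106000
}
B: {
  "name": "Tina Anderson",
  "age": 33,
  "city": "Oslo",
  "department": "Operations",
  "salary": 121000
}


Comparing each field (in key order):
  name: same
  age: same
  city: DIFFERENT
  department: same
  salary: DIFFERENT
Differences:
  city: Madrid -> Oslo
  salary: 106000 -> 121000

2 field(s) changed

2 changes: city, salary


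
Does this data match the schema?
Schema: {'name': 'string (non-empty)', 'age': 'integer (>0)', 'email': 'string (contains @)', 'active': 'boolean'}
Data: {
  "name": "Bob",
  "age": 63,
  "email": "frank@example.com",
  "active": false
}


Validating each field against schema:
  name: OK (non-empty string)
  age: OK (positive integer)
  email: OK (string with @)
  active: OK (boolean)

Result: VALID

VALID


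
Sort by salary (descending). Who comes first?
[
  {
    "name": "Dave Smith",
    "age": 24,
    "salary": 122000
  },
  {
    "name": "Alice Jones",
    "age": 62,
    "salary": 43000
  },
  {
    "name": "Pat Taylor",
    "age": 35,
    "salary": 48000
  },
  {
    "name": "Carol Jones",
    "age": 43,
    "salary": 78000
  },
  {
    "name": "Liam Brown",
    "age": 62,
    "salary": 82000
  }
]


Sort by: salary (descending)

Sorted order:
  1. Dave Smith (salary = 122000)
  2. Liam Brown (salary = 82000)
  3. Carol Jones (salary = 78000)
  4. Pat Taylor (salary = 48000)
  5. Alice Jones (salary = 43000)

First: Dave Smith

Dave Smith


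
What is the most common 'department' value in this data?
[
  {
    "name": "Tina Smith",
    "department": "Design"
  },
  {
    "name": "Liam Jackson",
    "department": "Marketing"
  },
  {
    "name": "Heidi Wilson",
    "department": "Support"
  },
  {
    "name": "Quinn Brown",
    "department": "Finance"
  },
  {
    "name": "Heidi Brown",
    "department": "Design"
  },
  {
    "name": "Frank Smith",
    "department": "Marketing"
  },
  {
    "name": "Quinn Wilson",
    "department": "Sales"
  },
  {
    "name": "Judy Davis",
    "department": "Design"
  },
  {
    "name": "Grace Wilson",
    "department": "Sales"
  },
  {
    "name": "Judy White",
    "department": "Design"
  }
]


Counting 'department' values across 10 records:

  Design: 4 ####
  Marketing: 2 ##
  Sales: 2 ##
  Support: 1 #
  Finance: 1 #

Most common: Design (4 times)

Design (4 times)


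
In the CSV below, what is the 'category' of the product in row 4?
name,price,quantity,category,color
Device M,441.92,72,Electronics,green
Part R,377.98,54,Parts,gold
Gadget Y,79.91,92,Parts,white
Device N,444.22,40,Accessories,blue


Query: Row 4 ('Device N'), column 'category'
Value: Accessories

Accessories


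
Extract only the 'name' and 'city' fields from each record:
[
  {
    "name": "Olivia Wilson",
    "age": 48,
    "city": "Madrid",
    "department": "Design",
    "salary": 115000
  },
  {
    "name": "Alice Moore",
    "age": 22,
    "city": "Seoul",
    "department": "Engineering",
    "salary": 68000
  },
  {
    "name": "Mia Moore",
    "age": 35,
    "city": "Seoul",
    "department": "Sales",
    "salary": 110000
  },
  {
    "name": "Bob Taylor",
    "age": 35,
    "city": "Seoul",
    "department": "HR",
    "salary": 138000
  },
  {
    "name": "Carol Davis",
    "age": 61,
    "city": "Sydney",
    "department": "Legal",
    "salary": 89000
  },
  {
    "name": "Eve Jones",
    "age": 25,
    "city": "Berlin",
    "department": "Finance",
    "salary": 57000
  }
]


Original: 6 records with fields: name, age, city, department, salary
Keep: ['name', 'city']
Drop: ['age', 'department', 'salary']
Result: 6 records, 2 fields each

[
  {
    "name": "Olivia Wilson",
    "city": "Madrid"
  },
  {
    "name": "Alice Moore",
    "city": "Seoul"
  },
  {
    "name": "Mia Moore",
    "city": "Seoul"
  },
  {
    "name": "Bob Taylor",
    "city": "Seoul"
  },
  {
    "name": "Carol Davis",
    "city": "Sydney"
  },
  {
    "name": "Eve Jones",
    "city": "Berlin"
  }
]
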